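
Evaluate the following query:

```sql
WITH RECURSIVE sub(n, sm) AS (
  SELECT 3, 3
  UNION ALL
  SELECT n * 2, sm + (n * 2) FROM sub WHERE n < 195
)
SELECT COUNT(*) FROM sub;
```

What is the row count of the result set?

8

Base: n=3, sm=3.
Iteration 1: 3 < 195 holds -> n = 3 * 2 = 6, sm = 3 + 6 = 9.
Iteration 2: 6 < 195 holds -> n = 6 * 2 = 12, sm = 9 + 12 = 21.
Iteration 3: 12 < 195 holds -> n = 12 * 2 = 24, sm = 21 + 24 = 45.
Iteration 4: 24 < 195 holds -> n = 24 * 2 = 48, sm = 45 + 48 = 93.
Iteration 5: 48 < 195 holds -> n = 48 * 2 = 96, sm = 93 + 96 = 189.
Iteration 6: 96 < 195 holds -> n = 96 * 2 = 192, sm = 189 + 192 = 381.
Iteration 7: 192 < 195 holds -> n = 192 * 2 = 384, sm = 381 + 384 = 765.
Iteration 8: 384 < 195 fails; recursion stops.
Total rows emitted: 8.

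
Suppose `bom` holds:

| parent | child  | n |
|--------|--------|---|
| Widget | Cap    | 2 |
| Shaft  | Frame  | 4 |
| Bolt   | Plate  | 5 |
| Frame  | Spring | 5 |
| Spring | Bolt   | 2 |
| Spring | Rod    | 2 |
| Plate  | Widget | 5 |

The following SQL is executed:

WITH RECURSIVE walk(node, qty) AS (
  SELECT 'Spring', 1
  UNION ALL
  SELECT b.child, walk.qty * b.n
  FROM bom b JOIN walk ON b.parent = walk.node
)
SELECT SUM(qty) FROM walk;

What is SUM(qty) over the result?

Base: (Spring, qty=1).
Iteration 1: components of {Spring} -> Bolt = 1*2 = 2, Rod = 1*2 = 2.
Iteration 2: components of {Bolt,Rod} -> Plate = 2*5 = 10.
Iteration 3: components of {Plate} -> Widget = 10*5 = 50.
Iteration 4: components of {Widget} -> Cap = 50*2 = 100.
Iteration 5: no further components; recursion stops.
SUM(qty) = 1 + 2 + 2 + 10 + 50 + 100 = 165.

165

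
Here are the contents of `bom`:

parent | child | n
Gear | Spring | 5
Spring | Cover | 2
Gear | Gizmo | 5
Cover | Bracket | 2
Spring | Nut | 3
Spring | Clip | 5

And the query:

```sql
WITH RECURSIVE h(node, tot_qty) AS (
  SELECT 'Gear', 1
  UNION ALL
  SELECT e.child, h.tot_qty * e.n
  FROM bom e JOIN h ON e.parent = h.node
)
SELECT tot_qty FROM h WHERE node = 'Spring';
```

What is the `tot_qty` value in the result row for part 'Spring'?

Base: (Gear, tot_qty=1).
Iteration 1: components of {Gear} -> Gizmo = 1*5 = 5, Spring = 1*5 = 5.
Iteration 2: components of {Gizmo,Spring} -> Clip = 5*5 = 25, Cover = 5*2 = 10, Nut = 5*3 = 15.
Iteration 3: components of {Clip,Cover,Nut} -> Bracket = 10*2 = 20.
Iteration 4: no further components; recursion stops.

5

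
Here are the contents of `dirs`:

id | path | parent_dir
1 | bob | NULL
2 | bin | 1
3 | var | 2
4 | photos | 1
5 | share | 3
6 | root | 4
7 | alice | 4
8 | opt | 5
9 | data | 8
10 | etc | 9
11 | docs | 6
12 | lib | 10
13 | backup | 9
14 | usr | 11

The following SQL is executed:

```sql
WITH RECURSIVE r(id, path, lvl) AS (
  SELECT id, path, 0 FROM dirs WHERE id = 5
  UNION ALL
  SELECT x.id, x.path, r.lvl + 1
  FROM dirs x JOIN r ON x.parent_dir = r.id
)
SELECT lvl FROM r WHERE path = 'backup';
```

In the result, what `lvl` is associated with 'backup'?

Base: id=5 (share) at lvl 0.
Iteration 1: rows with parent_dir in {5} -> opt (id 8, lvl 1).
Iteration 2: rows with parent_dir in {8} -> data (id 9, lvl 2).
Iteration 3: rows with parent_dir in {9} -> etc (id 10, lvl 3), backup (id 13, lvl 3).
Iteration 4: rows with parent_dir in {10,13} -> lib (id 12, lvl 4).
Iteration 5: no rows with parent_dir in {12}; recursion stops.

3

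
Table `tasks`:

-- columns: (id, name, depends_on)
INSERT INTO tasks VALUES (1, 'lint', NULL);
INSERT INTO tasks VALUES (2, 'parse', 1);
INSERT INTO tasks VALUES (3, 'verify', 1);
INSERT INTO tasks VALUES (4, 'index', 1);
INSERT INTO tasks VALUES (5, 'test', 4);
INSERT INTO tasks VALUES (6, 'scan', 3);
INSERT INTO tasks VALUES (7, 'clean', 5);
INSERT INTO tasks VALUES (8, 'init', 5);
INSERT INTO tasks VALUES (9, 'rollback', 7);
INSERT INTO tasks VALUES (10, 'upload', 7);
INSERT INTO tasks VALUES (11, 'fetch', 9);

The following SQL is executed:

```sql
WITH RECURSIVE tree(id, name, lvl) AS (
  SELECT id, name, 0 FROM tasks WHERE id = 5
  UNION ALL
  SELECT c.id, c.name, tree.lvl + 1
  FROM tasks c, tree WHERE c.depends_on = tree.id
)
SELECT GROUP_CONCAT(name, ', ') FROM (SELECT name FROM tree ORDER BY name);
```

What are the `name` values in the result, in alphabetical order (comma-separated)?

clean, fetch, init, rollback, test, upload

Base: id=5 (test) at lvl 0.
Iteration 1: rows with depends_on in {5} -> clean (id 7, lvl 1), init (id 8, lvl 1).
Iteration 2: rows with depends_on in {7,8} -> rollback (id 9, lvl 2), upload (id 10, lvl 2).
Iteration 3: rows with depends_on in {9,10} -> fetch (id 11, lvl 3).
Iteration 4: no rows with depends_on in {11}; recursion stops.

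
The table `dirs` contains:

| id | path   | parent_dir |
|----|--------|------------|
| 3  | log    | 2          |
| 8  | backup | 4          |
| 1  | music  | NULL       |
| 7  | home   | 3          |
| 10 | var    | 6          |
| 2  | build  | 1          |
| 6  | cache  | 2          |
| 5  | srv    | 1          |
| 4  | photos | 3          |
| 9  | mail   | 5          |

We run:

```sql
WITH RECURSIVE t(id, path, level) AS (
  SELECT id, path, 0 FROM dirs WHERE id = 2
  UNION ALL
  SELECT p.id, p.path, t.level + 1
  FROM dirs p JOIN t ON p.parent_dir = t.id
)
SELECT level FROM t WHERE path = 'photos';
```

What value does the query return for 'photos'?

2

Base: id=2 (build) at level 0.
Iteration 1: rows with parent_dir in {2} -> log (id 3, level 1), cache (id 6, level 1).
Iteration 2: rows with parent_dir in {3,6} -> photos (id 4, level 2), home (id 7, level 2), var (id 10, level 2).
Iteration 3: rows with parent_dir in {4,7,10} -> backup (id 8, level 3).
Iteration 4: no rows with parent_dir in {8}; recursion stops.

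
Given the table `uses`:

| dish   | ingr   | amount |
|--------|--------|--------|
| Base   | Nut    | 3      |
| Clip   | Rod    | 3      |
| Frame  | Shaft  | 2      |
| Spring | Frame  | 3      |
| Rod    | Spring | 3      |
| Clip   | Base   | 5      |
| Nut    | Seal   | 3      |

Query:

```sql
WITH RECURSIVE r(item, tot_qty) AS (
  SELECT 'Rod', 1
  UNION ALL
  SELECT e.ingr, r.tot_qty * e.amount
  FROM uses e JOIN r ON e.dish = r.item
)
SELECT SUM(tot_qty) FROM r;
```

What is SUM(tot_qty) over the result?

Base: (Rod, tot_qty=1).
Iteration 1: components of {Rod} -> Spring = 1*3 = 3.
Iteration 2: components of {Spring} -> Frame = 3*3 = 9.
Iteration 3: components of {Frame} -> Shaft = 9*2 = 18.
Iteration 4: no further components; recursion stops.
SUM(tot_qty) = 1 + 3 + 9 + 18 = 31.

31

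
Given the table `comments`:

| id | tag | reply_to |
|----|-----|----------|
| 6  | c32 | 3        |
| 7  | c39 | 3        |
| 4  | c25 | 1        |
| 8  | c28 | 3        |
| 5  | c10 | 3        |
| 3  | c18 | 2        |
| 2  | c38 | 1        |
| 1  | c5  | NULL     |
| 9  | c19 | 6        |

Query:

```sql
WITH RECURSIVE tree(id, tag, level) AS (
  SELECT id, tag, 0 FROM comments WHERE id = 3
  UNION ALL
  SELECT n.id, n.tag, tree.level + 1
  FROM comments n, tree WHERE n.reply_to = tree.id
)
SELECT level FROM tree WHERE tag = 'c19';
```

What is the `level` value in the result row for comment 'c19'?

2

Base: id=3 (c18) at level 0.
Iteration 1: rows with reply_to in {3} -> c10 (id 5, level 1), c32 (id 6, level 1), c39 (id 7, level 1), c28 (id 8, level 1).
Iteration 2: rows with reply_to in {5,6,7,8} -> c19 (id 9, level 2).
Iteration 3: no rows with reply_to in {9}; recursion stops.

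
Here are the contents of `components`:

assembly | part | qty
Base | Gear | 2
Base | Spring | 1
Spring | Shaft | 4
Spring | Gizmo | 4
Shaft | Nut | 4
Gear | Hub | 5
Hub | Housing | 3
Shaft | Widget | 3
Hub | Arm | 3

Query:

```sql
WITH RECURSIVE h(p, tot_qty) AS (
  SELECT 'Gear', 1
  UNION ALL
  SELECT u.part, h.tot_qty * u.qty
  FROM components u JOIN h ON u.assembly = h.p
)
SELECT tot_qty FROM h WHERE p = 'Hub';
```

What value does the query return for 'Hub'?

Base: (Gear, tot_qty=1).
Iteration 1: components of {Gear} -> Hub = 1*5 = 5.
Iteration 2: components of {Hub} -> Arm = 5*3 = 15, Housing = 5*3 = 15.
Iteration 3: no further components; recursion stops.

5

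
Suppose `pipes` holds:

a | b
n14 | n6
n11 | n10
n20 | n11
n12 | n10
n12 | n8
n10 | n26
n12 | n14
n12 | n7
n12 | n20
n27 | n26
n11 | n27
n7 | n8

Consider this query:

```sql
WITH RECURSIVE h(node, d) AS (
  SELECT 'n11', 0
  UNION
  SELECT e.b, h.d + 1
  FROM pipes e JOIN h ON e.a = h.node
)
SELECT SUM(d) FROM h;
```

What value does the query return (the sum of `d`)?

4

Base: (n11, d=0).
Iteration 1: edges from {n11} -> (n10, d=1), (n27, d=1).
Iteration 2: edges from {n10,n27} -> (n26, d=2). [UNION drops 1 duplicate row(s)]
Iteration 3: no outgoing edges from {n26}; recursion stops.
SUM(d) = 0 + 1 + 1 + 2 = 4.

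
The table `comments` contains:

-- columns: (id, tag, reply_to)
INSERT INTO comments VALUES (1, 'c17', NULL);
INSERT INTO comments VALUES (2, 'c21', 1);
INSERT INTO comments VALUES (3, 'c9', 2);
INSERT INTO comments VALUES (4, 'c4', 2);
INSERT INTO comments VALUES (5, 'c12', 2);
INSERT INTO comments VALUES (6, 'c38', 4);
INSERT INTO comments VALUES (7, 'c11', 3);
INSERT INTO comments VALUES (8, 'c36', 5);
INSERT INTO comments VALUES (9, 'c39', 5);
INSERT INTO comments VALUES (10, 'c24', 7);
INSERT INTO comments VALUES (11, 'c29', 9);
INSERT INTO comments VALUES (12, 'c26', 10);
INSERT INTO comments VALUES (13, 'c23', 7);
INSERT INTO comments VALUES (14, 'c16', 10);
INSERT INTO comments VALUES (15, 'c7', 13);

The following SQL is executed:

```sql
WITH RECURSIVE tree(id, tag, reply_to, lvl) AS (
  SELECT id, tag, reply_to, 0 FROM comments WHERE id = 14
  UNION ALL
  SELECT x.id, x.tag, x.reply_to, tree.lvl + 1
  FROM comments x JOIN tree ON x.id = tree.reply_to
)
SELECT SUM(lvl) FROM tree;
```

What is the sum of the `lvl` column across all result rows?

Base: id=14 (c16), reply_to=10, lvl 0.
Iteration 1: join on id=10 -> c24 (id 10, reply_to=7, lvl 1).
Iteration 2: join on id=7 -> c11 (id 7, reply_to=3, lvl 2).
Iteration 3: join on id=3 -> c9 (id 3, reply_to=2, lvl 3).
Iteration 4: join on id=2 -> c21 (id 2, reply_to=1, lvl 4).
Iteration 5: join on id=1 -> c17 (id 1, reply_to=NULL, lvl 5).
Iteration 6: reply_to is NULL; no match; recursion stops.
SUM(lvl) = 0 + 1 + 2 + 3 + 4 + 5 = 15.

15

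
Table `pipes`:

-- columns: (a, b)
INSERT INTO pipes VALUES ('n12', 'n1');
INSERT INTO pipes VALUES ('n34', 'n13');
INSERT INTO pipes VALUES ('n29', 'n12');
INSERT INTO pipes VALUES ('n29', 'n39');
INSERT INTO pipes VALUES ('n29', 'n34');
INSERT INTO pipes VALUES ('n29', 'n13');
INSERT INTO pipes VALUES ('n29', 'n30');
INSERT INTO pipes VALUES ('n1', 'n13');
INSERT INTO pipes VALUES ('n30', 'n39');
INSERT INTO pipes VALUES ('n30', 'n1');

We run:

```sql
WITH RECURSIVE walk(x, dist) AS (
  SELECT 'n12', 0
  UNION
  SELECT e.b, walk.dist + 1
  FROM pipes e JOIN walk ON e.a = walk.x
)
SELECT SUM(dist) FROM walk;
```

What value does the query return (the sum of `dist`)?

Base: (n12, dist=0).
Iteration 1: edges from {n12} -> (n1, dist=1).
Iteration 2: edges from {n1} -> (n13, dist=2).
Iteration 3: no outgoing edges from {n13}; recursion stops.
SUM(dist) = 0 + 1 + 2 = 3.

3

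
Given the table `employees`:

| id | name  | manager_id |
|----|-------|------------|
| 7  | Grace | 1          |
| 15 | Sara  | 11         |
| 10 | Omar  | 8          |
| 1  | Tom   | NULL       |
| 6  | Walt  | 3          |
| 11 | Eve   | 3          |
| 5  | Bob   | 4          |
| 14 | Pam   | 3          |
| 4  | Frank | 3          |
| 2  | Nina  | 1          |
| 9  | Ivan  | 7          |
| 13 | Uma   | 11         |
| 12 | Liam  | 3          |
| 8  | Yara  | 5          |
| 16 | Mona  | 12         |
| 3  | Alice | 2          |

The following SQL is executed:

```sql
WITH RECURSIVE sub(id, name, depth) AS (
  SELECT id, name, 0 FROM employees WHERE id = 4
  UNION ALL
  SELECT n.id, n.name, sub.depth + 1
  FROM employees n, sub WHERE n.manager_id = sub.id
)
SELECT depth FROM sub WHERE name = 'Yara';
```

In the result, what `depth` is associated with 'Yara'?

2

Base: id=4 (Frank) at depth 0.
Iteration 1: rows with manager_id in {4} -> Bob (id 5, depth 1).
Iteration 2: rows with manager_id in {5} -> Yara (id 8, depth 2).
Iteration 3: rows with manager_id in {8} -> Omar (id 10, depth 3).
Iteration 4: no rows with manager_id in {10}; recursion stops.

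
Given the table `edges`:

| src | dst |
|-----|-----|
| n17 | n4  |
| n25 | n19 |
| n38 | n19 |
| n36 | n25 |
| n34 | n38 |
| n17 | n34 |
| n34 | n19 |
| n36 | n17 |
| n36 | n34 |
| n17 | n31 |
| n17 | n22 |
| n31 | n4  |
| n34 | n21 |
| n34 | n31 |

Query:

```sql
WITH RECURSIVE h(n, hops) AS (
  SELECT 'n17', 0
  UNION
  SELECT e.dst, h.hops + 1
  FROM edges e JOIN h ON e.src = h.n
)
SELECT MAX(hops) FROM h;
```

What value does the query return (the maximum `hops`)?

3

Base: (n17, hops=0).
Iteration 1: edges from {n17} -> (n22, hops=1), (n31, hops=1), (n34, hops=1), (n4, hops=1).
Iteration 2: edges from {n22,n31,n34,n4} -> (n19, hops=2), (n21, hops=2), (n31, hops=2), (n38, hops=2), (n4, hops=2).
Iteration 3: edges from {n19,n21,n31,n38,n4} -> (n19, hops=3), (n4, hops=3).
Iteration 4: no outgoing edges from {n19,n4}; recursion stops.
hops values: 0, 1, 1, 1, 1, 2, 2, 2, 2, 2, 3, 3; the maximum is 3.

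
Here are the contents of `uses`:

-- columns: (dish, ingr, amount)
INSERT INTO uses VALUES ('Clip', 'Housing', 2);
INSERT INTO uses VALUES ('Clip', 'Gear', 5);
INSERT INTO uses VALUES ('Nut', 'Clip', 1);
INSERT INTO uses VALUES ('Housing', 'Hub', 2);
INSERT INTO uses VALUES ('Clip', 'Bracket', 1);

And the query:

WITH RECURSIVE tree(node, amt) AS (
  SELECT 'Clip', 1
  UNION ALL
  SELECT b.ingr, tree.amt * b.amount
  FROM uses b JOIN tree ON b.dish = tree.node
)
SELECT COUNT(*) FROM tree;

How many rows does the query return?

5

Base: (Clip, amt=1).
Iteration 1: components of {Clip} -> Bracket = 1*1 = 1, Gear = 1*5 = 5, Housing = 1*2 = 2.
Iteration 2: components of {Bracket,Gear,Housing} -> Hub = 2*2 = 4.
Iteration 3: no further components; recursion stops.
Total rows emitted: 5.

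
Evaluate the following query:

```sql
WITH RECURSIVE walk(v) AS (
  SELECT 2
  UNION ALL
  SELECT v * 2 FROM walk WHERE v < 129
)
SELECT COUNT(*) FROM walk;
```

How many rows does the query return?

Base: v=2.
Iteration 1: 2 < 129 holds -> v = 2 * 2 = 4.
Iteration 2: 4 < 129 holds -> v = 4 * 2 = 8.
Iteration 3: 8 < 129 holds -> v = 8 * 2 = 16.
Iteration 4: 16 < 129 holds -> v = 16 * 2 = 32.
Iteration 5: 32 < 129 holds -> v = 32 * 2 = 64.
Iteration 6: 64 < 129 holds -> v = 64 * 2 = 128.
Iteration 7: 128 < 129 holds -> v = 128 * 2 = 256.
Iteration 8: 256 < 129 fails; recursion stops.
Total rows emitted: 8.

8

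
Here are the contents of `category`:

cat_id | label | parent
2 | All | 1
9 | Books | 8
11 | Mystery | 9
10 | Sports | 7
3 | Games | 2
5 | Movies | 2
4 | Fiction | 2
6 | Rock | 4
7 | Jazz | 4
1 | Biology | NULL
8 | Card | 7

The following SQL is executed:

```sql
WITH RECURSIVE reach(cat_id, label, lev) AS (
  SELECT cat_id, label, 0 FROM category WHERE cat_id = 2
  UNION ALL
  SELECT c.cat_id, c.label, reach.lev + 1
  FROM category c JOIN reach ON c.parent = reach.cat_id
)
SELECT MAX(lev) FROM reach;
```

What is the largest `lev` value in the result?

Base: cat_id=2 (All) at lev 0.
Iteration 1: rows with parent in {2} -> Games (id 3, lev 1), Fiction (id 4, lev 1), Movies (id 5, lev 1).
Iteration 2: rows with parent in {3,4,5} -> Rock (id 6, lev 2), Jazz (id 7, lev 2).
Iteration 3: rows with parent in {6,7} -> Card (id 8, lev 3), Sports (id 10, lev 3).
Iteration 4: rows with parent in {8,10} -> Books (id 9, lev 4).
Iteration 5: rows with parent in {9} -> Mystery (id 11, lev 5).
Iteration 6: no rows with parent in {11}; recursion stops.
lev values: 0, 1, 1, 1, 2, 2, 3, 3, 4, 5; the maximum is 5.

5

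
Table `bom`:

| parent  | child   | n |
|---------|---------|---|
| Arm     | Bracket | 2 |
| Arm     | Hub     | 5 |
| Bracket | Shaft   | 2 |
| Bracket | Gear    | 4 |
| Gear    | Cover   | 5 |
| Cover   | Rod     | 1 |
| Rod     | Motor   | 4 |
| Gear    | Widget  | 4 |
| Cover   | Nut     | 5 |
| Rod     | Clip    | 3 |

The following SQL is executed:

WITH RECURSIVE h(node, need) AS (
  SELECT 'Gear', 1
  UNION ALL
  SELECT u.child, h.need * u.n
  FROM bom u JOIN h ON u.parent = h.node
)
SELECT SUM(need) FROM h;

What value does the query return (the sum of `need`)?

Base: (Gear, need=1).
Iteration 1: components of {Gear} -> Cover = 1*5 = 5, Widget = 1*4 = 4.
Iteration 2: components of {Cover,Widget} -> Nut = 5*5 = 25, Rod = 5*1 = 5.
Iteration 3: components of {Nut,Rod} -> Clip = 5*3 = 15, Motor = 5*4 = 20.
Iteration 4: no further components; recursion stops.
SUM(need) = 1 + 5 + 4 + 5 + 25 + 20 + 15 = 75.

75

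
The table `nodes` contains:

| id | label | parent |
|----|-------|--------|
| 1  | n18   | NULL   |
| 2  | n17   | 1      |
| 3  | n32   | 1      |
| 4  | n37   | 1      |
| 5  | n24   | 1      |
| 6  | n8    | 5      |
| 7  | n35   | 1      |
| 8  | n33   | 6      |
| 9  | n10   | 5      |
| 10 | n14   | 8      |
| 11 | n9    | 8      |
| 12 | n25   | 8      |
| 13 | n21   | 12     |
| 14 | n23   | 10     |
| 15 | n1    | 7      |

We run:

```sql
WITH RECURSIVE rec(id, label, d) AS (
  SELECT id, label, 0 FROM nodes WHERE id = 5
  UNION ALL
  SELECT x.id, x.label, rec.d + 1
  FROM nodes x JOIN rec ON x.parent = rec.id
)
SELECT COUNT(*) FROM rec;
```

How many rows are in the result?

9

Base: id=5 (n24) at d 0.
Iteration 1: rows with parent in {5} -> n8 (id 6, d 1), n10 (id 9, d 1).
Iteration 2: rows with parent in {6,9} -> n33 (id 8, d 2).
Iteration 3: rows with parent in {8} -> n14 (id 10, d 3), n9 (id 11, d 3), n25 (id 12, d 3).
Iteration 4: rows with parent in {10,11,12} -> n21 (id 13, d 4), n23 (id 14, d 4).
Iteration 5: no rows with parent in {13,14}; recursion stops.
Total rows emitted: 9.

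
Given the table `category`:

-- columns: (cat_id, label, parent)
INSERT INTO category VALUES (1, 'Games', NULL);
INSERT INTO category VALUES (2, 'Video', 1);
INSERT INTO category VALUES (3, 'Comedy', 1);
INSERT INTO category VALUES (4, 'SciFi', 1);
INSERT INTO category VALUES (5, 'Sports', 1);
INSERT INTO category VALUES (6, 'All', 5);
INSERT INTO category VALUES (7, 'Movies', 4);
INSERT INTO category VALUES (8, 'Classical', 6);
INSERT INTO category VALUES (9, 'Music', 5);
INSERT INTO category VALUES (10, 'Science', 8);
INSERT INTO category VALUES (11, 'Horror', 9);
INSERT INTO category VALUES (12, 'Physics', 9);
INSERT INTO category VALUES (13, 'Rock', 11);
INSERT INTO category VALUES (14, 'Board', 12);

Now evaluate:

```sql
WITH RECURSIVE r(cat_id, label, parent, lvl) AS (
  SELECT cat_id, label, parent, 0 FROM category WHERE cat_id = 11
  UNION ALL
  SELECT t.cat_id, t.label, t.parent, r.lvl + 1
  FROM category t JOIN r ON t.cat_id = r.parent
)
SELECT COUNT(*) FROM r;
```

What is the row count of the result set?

Base: cat_id=11 (Horror), parent=9, lvl 0.
Iteration 1: join on cat_id=9 -> Music (id 9, parent=5, lvl 1).
Iteration 2: join on cat_id=5 -> Sports (id 5, parent=1, lvl 2).
Iteration 3: join on cat_id=1 -> Games (id 1, parent=NULL, lvl 3).
Iteration 4: parent is NULL; no match; recursion stops.
Total rows emitted: 4.

4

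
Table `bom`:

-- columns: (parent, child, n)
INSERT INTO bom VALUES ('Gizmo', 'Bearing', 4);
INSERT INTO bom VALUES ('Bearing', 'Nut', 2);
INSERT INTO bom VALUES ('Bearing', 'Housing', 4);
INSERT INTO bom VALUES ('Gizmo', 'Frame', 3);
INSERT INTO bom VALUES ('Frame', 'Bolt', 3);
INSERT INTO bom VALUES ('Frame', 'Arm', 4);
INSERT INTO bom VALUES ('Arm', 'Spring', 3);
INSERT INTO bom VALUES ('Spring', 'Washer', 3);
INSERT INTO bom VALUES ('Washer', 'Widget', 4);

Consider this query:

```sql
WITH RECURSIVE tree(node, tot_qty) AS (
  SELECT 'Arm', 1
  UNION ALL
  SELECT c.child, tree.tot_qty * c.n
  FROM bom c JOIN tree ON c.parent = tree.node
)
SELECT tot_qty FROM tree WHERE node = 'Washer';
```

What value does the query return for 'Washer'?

9

Base: (Arm, tot_qty=1).
Iteration 1: components of {Arm} -> Spring = 1*3 = 3.
Iteration 2: components of {Spring} -> Washer = 3*3 = 9.
Iteration 3: components of {Washer} -> Widget = 9*4 = 36.
Iteration 4: no further components; recursion stops.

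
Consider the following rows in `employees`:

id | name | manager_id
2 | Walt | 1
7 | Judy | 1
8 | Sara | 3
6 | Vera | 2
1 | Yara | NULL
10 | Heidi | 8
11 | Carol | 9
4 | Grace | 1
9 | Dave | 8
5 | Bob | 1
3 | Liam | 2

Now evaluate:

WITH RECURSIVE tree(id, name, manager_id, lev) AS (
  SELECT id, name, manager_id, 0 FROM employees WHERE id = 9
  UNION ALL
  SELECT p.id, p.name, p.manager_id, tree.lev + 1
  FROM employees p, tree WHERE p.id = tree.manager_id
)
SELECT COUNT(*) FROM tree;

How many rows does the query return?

5

Base: id=9 (Dave), manager_id=8, lev 0.
Iteration 1: join on id=8 -> Sara (id 8, manager_id=3, lev 1).
Iteration 2: join on id=3 -> Liam (id 3, manager_id=2, lev 2).
Iteration 3: join on id=2 -> Walt (id 2, manager_id=1, lev 3).
Iteration 4: join on id=1 -> Yara (id 1, manager_id=NULL, lev 4).
Iteration 5: manager_id is NULL; no match; recursion stops.
Total rows emitted: 5.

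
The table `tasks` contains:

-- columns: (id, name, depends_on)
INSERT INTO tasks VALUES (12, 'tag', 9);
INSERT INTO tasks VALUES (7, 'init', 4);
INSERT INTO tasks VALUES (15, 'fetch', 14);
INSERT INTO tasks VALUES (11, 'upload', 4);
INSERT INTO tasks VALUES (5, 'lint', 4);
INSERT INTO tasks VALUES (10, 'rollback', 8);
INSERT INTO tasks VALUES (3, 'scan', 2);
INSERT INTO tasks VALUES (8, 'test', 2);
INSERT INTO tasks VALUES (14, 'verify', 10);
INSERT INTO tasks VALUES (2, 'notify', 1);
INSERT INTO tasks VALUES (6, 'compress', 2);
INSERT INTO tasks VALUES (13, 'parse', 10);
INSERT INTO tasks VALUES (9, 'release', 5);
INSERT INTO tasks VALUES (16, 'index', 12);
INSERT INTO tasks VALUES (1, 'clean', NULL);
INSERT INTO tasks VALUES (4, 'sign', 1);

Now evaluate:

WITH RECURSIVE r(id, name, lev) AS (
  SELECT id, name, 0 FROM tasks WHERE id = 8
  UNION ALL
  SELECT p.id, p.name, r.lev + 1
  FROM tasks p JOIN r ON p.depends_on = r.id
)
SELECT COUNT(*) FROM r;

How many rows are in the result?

5

Base: id=8 (test) at lev 0.
Iteration 1: rows with depends_on in {8} -> rollback (id 10, lev 1).
Iteration 2: rows with depends_on in {10} -> parse (id 13, lev 2), verify (id 14, lev 2).
Iteration 3: rows with depends_on in {13,14} -> fetch (id 15, lev 3).
Iteration 4: no rows with depends_on in {15}; recursion stops.
Total rows emitted: 5.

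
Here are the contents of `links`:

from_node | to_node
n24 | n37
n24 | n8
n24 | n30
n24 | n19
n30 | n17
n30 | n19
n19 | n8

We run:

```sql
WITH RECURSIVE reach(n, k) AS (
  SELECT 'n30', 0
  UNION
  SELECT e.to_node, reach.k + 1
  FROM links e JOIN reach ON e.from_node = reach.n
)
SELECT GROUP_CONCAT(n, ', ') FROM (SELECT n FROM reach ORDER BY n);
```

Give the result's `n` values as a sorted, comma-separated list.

n17, n19, n30, n8

Base: (n30, k=0).
Iteration 1: edges from {n30} -> (n17, k=1), (n19, k=1).
Iteration 2: edges from {n17,n19} -> (n8, k=2).
Iteration 3: no outgoing edges from {n8}; recursion stops.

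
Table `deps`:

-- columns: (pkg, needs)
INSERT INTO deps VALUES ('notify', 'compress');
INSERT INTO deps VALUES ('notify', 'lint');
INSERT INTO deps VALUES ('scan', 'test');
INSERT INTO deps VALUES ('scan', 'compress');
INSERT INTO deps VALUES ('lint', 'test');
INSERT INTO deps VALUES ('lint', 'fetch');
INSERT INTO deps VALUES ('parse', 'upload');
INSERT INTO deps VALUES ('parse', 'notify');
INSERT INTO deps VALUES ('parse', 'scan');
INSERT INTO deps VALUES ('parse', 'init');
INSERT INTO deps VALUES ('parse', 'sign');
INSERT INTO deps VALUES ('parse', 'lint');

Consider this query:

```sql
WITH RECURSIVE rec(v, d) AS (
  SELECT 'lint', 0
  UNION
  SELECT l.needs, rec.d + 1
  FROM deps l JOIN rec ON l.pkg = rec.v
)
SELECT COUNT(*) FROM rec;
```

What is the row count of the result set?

3

Base: (lint, d=0).
Iteration 1: edges from {lint} -> (fetch, d=1), (test, d=1).
Iteration 2: no outgoing edges from {fetch,test}; recursion stops.
Total rows emitted: 3.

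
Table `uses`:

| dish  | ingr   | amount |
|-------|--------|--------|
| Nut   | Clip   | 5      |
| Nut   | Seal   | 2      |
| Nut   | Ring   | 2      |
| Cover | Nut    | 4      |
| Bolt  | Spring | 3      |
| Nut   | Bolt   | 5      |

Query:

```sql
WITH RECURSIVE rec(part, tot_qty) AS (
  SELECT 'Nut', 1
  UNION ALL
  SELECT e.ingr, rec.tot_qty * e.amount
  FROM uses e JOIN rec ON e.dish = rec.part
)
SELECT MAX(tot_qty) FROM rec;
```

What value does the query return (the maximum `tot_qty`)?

15

Base: (Nut, tot_qty=1).
Iteration 1: components of {Nut} -> Bolt = 1*5 = 5, Clip = 1*5 = 5, Ring = 1*2 = 2, Seal = 1*2 = 2.
Iteration 2: components of {Bolt,Clip,Ring,Seal} -> Spring = 5*3 = 15.
Iteration 3: no further components; recursion stops.
tot_qty values: 1, 5, 5, 2, 2, 15; the maximum is 15.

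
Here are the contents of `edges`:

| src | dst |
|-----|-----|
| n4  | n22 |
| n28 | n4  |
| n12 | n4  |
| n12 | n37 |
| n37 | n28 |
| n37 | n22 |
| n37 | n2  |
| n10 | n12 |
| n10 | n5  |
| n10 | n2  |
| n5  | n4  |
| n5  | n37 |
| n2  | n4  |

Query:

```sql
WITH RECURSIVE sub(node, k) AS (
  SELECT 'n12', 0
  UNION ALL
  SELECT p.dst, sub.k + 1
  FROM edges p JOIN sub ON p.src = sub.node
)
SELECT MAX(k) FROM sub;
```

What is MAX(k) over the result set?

Base: (n12, k=0).
Iteration 1: edges from {n12} -> (n37, k=1), (n4, k=1).
Iteration 2: edges from {n37,n4} -> (n2, k=2), (n22, k=2) x2, (n28, k=2). [UNION ALL keeps all 4 new rows, including repeats]
Iteration 3: edges from {n2,n22,n28} -> (n4, k=3) x2. [UNION ALL keeps all 2 new rows, including repeats]
Iteration 4: edges from {n4} -> (n22, k=4) x2. [UNION ALL keeps all 2 new rows, including repeats]
Iteration 5: no outgoing edges from {n22}; recursion stops.
k values: 0, 1, 1, 2, 2, 2, 2, 3, 3, 4, 4; the maximum is 4.

4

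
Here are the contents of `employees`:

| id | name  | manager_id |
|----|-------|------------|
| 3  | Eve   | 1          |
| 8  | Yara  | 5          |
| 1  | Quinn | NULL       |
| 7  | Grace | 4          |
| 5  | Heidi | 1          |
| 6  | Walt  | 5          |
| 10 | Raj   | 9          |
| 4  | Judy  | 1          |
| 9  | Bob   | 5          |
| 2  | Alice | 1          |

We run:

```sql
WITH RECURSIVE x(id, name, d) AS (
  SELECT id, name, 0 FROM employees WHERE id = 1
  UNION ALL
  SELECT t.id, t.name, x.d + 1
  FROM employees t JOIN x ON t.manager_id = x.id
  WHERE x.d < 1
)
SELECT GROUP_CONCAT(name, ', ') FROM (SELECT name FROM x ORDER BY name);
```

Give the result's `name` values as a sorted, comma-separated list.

Alice, Eve, Heidi, Judy, Quinn

Base: id=1 (Quinn) at d 0.
Iteration 1: rows with manager_id in {1} -> Alice (id 2, d 1), Eve (id 3, d 1), Judy (id 4, d 1), Heidi (id 5, d 1).
Iteration 2: d < 1 fails for all current rows; recursion stops.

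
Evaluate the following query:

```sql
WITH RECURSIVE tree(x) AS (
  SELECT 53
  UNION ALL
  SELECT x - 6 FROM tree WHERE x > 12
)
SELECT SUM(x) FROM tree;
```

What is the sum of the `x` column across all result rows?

256

Base: x=53.
Iteration 1: 53 > 12 holds -> x = 53 - 6 = 47.
Iteration 2: 47 > 12 holds -> x = 47 - 6 = 41.
Iteration 3: 41 > 12 holds -> x = 41 - 6 = 35.
Iteration 4: 35 > 12 holds -> x = 35 - 6 = 29.
Iteration 5: 29 > 12 holds -> x = 29 - 6 = 23.
Iteration 6: 23 > 12 holds -> x = 23 - 6 = 17.
Iteration 7: 17 > 12 holds -> x = 17 - 6 = 11.
Iteration 8: 11 > 12 fails; recursion stops.
SUM(x) = 53 + 47 + 41 + 35 + 29 + 23 + 17 + 11 = 256.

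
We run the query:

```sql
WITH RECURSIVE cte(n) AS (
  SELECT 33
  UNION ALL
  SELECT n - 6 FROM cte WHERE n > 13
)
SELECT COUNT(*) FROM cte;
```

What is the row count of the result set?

Base: n=33.
Iteration 1: 33 > 13 holds -> n = 33 - 6 = 27.
Iteration 2: 27 > 13 holds -> n = 27 - 6 = 21.
Iteration 3: 21 > 13 holds -> n = 21 - 6 = 15.
Iteration 4: 15 > 13 holds -> n = 15 - 6 = 9.
Iteration 5: 9 > 13 fails; recursion stops.
Total rows emitted: 5.

5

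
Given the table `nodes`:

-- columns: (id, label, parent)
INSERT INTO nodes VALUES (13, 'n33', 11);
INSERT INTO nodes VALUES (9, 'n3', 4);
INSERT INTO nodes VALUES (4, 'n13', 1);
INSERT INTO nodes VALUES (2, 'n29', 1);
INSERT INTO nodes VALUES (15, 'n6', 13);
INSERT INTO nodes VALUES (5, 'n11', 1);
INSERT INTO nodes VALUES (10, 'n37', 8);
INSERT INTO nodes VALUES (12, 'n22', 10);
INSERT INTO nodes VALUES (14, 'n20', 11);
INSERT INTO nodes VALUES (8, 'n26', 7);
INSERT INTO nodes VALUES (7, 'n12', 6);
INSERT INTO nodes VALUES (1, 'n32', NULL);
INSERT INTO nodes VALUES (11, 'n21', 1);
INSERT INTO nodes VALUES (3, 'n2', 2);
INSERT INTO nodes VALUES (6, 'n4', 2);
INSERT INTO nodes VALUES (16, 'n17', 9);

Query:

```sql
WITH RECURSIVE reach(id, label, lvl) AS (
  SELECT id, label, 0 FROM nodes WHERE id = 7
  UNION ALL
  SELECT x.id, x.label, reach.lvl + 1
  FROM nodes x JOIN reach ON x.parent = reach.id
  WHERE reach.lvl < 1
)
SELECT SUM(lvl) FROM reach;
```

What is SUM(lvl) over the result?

1

Base: id=7 (n12) at lvl 0.
Iteration 1: rows with parent in {7} -> n26 (id 8, lvl 1).
Iteration 2: lvl < 1 fails for all current rows; recursion stops.
SUM(lvl) = 0 + 1 = 1.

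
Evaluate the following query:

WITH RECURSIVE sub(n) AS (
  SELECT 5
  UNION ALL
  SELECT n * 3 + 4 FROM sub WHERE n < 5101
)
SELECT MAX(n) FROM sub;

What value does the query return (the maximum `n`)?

5101

Base: n=5.
Iteration 1: 5 < 5101 holds -> n = 5 * 3 + 4 = 19.
Iteration 2: 19 < 5101 holds -> n = 19 * 3 + 4 = 61.
Iteration 3: 61 < 5101 holds -> n = 61 * 3 + 4 = 187.
Iteration 4: 187 < 5101 holds -> n = 187 * 3 + 4 = 565.
Iteration 5: 565 < 5101 holds -> n = 565 * 3 + 4 = 1699.
Iteration 6: 1699 < 5101 holds -> n = 1699 * 3 + 4 = 5101.
Iteration 7: 5101 < 5101 fails; recursion stops.
n values: 5, 19, 61, 187, 565, 1699, 5101; the maximum is 5101.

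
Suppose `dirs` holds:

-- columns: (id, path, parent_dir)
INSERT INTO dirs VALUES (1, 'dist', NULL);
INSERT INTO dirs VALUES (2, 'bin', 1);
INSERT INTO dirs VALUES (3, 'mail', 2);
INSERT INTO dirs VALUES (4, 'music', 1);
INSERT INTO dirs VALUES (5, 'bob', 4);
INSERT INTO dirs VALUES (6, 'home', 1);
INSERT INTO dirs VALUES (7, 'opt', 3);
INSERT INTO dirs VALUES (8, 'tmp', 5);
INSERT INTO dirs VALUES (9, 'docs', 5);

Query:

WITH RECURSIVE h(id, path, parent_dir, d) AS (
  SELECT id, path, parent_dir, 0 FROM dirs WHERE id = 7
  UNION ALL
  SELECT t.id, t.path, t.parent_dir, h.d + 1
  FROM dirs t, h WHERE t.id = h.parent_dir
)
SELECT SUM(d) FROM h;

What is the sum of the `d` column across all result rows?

6

Base: id=7 (opt), parent_dir=3, d 0.
Iteration 1: join on id=3 -> mail (id 3, parent_dir=2, d 1).
Iteration 2: join on id=2 -> bin (id 2, parent_dir=1, d 2).
Iteration 3: join on id=1 -> dist (id 1, parent_dir=NULL, d 3).
Iteration 4: parent_dir is NULL; no match; recursion stops.
SUM(d) = 0 + 1 + 2 + 3 = 6.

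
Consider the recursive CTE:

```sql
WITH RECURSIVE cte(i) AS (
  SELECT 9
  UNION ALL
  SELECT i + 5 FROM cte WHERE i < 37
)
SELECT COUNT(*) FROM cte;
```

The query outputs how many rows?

7

Base: i=9.
Iteration 1: 9 < 37 holds -> i = 9 + 5 = 14.
Iteration 2: 14 < 37 holds -> i = 14 + 5 = 19.
Iteration 3: 19 < 37 holds -> i = 19 + 5 = 24.
Iteration 4: 24 < 37 holds -> i = 24 + 5 = 29.
Iteration 5: 29 < 37 holds -> i = 29 + 5 = 34.
Iteration 6: 34 < 37 holds -> i = 34 + 5 = 39.
Iteration 7: 39 < 37 fails; recursion stops.
Total rows emitted: 7.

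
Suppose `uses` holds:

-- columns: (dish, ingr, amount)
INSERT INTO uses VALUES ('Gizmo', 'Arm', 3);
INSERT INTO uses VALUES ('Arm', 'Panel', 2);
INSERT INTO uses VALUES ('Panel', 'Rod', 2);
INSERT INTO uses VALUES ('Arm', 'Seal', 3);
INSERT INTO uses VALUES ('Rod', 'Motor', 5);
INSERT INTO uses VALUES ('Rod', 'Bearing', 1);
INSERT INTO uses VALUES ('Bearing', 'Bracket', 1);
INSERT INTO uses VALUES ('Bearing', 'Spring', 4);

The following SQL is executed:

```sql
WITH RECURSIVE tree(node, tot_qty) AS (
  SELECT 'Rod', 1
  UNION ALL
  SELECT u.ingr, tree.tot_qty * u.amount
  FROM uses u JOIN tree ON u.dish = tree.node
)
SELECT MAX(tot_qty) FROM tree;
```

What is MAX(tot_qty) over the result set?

Base: (Rod, tot_qty=1).
Iteration 1: components of {Rod} -> Bearing = 1*1 = 1, Motor = 1*5 = 5.
Iteration 2: components of {Bearing,Motor} -> Bracket = 1*1 = 1, Spring = 1*4 = 4.
Iteration 3: no further components; recursion stops.
tot_qty values: 1, 5, 1, 1, 4; the maximum is 5.

5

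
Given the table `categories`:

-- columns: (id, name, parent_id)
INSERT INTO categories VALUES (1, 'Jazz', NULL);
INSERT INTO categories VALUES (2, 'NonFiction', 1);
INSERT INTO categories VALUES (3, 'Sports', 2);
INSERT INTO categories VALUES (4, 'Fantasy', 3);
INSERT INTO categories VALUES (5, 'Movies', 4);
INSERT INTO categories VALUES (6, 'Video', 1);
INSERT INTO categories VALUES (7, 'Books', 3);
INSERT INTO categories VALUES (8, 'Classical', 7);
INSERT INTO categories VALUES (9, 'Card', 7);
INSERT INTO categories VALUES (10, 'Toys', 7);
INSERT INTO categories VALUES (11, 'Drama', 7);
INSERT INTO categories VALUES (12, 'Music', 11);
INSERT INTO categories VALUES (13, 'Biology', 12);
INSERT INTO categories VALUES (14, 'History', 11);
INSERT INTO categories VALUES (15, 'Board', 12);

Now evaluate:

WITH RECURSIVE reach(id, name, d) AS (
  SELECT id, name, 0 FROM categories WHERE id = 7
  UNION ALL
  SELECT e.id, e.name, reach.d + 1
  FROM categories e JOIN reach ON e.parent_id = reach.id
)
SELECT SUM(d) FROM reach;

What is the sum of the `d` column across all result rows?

Base: id=7 (Books) at d 0.
Iteration 1: rows with parent_id in {7} -> Classical (id 8, d 1), Card (id 9, d 1), Toys (id 10, d 1), Drama (id 11, d 1).
Iteration 2: rows with parent_id in {8,9,10,11} -> Music (id 12, d 2), History (id 14, d 2).
Iteration 3: rows with parent_id in {12,14} -> Biology (id 13, d 3), Board (id 15, d 3).
Iteration 4: no rows with parent_id in {13,15}; recursion stops.
SUM(d) = 0 + 1 + 1 + 1 + 1 + 2 + 2 + 3 + 3 = 14.

14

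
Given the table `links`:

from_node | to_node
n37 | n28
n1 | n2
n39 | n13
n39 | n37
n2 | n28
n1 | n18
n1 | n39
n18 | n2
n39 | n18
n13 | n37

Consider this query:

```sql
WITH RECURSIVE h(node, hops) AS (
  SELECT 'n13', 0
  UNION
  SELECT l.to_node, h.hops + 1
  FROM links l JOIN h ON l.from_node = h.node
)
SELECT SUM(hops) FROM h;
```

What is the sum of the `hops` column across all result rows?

Base: (n13, hops=0).
Iteration 1: edges from {n13} -> (n37, hops=1).
Iteration 2: edges from {n37} -> (n28, hops=2).
Iteration 3: no outgoing edges from {n28}; recursion stops.
SUM(hops) = 0 + 1 + 2 = 3.

3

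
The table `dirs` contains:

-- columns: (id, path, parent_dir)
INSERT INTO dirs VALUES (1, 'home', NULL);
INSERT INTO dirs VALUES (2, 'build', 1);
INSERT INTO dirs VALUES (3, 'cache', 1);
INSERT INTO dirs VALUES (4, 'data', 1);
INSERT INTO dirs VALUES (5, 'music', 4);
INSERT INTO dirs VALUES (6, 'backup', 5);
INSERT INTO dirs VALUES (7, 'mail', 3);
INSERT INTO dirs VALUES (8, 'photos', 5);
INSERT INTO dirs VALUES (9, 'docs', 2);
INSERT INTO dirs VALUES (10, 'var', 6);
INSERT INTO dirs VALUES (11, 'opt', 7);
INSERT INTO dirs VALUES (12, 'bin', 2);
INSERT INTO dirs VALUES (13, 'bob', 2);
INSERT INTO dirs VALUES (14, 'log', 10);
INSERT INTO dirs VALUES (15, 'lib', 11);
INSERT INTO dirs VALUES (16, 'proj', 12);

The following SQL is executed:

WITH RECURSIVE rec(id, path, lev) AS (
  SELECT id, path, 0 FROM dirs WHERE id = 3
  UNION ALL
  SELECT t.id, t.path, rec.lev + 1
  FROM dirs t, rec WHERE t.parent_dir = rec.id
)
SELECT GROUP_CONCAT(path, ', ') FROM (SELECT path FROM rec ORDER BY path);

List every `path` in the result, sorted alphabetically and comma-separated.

cache, lib, mail, opt

Base: id=3 (cache) at lev 0.
Iteration 1: rows with parent_dir in {3} -> mail (id 7, lev 1).
Iteration 2: rows with parent_dir in {7} -> opt (id 11, lev 2).
Iteration 3: rows with parent_dir in {11} -> lib (id 15, lev 3).
Iteration 4: no rows with parent_dir in {15}; recursion stops.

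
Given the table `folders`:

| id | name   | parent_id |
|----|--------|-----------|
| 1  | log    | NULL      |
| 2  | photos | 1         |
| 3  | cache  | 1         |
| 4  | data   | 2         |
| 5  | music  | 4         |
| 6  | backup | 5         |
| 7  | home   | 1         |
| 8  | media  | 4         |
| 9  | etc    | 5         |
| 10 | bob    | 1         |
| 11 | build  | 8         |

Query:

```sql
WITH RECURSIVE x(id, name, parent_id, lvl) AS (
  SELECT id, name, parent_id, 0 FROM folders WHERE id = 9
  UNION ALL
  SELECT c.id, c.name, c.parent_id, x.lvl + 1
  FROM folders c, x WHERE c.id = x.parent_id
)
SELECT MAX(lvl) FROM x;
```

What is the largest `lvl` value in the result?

4

Base: id=9 (etc), parent_id=5, lvl 0.
Iteration 1: join on id=5 -> music (id 5, parent_id=4, lvl 1).
Iteration 2: join on id=4 -> data (id 4, parent_id=2, lvl 2).
Iteration 3: join on id=2 -> photos (id 2, parent_id=1, lvl 3).
Iteration 4: join on id=1 -> log (id 1, parent_id=NULL, lvl 4).
Iteration 5: parent_id is NULL; no match; recursion stops.
lvl values: 0, 1, 2, 3, 4; the maximum is 4.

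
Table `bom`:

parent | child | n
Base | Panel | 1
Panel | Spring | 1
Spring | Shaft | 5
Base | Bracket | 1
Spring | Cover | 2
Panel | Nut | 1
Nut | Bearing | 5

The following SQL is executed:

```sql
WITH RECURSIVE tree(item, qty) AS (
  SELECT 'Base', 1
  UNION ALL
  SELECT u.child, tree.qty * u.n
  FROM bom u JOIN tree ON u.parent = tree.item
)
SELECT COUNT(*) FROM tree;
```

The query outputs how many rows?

8

Base: (Base, qty=1).
Iteration 1: components of {Base} -> Bracket = 1*1 = 1, Panel = 1*1 = 1.
Iteration 2: components of {Bracket,Panel} -> Nut = 1*1 = 1, Spring = 1*1 = 1.
Iteration 3: components of {Nut,Spring} -> Bearing = 1*5 = 5, Cover = 1*2 = 2, Shaft = 1*5 = 5.
Iteration 4: no further components; recursion stops.
Total rows emitted: 8.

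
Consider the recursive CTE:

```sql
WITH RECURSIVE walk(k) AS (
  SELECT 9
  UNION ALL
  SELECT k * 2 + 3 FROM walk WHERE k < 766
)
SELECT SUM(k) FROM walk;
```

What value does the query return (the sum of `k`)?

3036

Base: k=9.
Iteration 1: 9 < 766 holds -> k = 9 * 2 + 3 = 21.
Iteration 2: 21 < 766 holds -> k = 21 * 2 + 3 = 45.
Iteration 3: 45 < 766 holds -> k = 45 * 2 + 3 = 93.
Iteration 4: 93 < 766 holds -> k = 93 * 2 + 3 = 189.
Iteration 5: 189 < 766 holds -> k = 189 * 2 + 3 = 381.
Iteration 6: 381 < 766 holds -> k = 381 * 2 + 3 = 765.
Iteration 7: 765 < 766 holds -> k = 765 * 2 + 3 = 1533.
Iteration 8: 1533 < 766 fails; recursion stops.
SUM(k) = 9 + 21 + 45 + 93 + 189 + 381 + 765 + 1533 = 3036.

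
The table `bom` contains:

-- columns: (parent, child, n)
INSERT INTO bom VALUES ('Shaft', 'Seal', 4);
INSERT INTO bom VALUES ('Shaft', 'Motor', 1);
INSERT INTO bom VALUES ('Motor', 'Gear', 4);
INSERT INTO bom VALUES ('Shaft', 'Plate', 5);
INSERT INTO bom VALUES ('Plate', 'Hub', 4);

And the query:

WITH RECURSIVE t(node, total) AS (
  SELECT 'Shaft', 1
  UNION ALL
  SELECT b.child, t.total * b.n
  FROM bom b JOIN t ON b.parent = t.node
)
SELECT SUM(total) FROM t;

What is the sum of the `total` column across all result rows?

35

Base: (Shaft, total=1).
Iteration 1: components of {Shaft} -> Motor = 1*1 = 1, Plate = 1*5 = 5, Seal = 1*4 = 4.
Iteration 2: components of {Motor,Plate,Seal} -> Gear = 1*4 = 4, Hub = 5*4 = 20.
Iteration 3: no further components; recursion stops.
SUM(total) = 1 + 4 + 1 + 5 + 4 + 20 = 35.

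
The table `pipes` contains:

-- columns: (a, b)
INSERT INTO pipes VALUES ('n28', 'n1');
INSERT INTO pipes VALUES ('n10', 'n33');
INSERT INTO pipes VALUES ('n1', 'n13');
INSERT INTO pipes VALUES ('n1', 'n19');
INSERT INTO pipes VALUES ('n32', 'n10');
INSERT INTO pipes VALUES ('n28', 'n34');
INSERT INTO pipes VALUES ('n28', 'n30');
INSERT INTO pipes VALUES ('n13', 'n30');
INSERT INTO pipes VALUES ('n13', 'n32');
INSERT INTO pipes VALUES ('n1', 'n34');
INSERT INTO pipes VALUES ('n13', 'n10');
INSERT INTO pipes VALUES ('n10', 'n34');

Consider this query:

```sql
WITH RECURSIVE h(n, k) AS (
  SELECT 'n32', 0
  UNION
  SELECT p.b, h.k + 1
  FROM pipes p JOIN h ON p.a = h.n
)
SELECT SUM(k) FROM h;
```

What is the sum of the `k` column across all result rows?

5

Base: (n32, k=0).
Iteration 1: edges from {n32} -> (n10, k=1).
Iteration 2: edges from {n10} -> (n33, k=2), (n34, k=2).
Iteration 3: no outgoing edges from {n33,n34}; recursion stops.
SUM(k) = 0 + 1 + 2 + 2 = 5.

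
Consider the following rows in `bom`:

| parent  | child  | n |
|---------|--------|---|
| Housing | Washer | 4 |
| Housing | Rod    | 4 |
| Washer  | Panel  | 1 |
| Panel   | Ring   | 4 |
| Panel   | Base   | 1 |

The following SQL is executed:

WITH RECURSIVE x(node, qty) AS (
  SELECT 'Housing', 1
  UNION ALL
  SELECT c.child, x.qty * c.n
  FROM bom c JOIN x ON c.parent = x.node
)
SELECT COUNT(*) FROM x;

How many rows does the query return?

Base: (Housing, qty=1).
Iteration 1: components of {Housing} -> Rod = 1*4 = 4, Washer = 1*4 = 4.
Iteration 2: components of {Rod,Washer} -> Panel = 4*1 = 4.
Iteration 3: components of {Panel} -> Base = 4*1 = 4, Ring = 4*4 = 16.
Iteration 4: no further components; recursion stops.
Total rows emitted: 6.

6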